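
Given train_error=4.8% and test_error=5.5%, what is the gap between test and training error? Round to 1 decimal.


Generalization gap = test_error - train_error
= 5.5 - 4.8
= 0.7%
A small gap suggests good generalization.

0.7


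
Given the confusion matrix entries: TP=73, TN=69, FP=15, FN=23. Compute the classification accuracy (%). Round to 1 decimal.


Accuracy = (TP + TN) / (TP + TN + FP + FN) * 100
= (73 + 69) / (73 + 69 + 15 + 23)
= 142 / 180
= 0.7889
= 78.9%

78.9


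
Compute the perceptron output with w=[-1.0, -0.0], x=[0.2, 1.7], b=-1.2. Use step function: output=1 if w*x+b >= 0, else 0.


z = w . x + b
= -1.0*0.2 + -0.0*1.7 + -1.2
= -0.2 + -0.0 + -1.2
= -0.2 + -1.2
= -1.4
Since z = -1.4 < 0, output = 0

0


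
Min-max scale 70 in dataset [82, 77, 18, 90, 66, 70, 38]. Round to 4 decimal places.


Min = 18, Max = 90
Range = 90 - 18 = 72
Scaled = (x - min) / (max - min)
= (70 - 18) / 72
= 52 / 72
= 0.7222

0.7222


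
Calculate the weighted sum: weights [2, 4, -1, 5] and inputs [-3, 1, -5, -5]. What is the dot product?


Element-wise products:
2 * -3 = -6
4 * 1 = 4
-1 * -5 = 5
5 * -5 = -25
Sum = -6 + 4 + 5 + -25
= -22

-22


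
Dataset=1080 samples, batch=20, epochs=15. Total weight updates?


Iterations per epoch = 1080 / 20 = 54
Total updates = iterations_per_epoch * epochs
= 54 * 15
= 810

810


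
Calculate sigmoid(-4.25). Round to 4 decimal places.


sigmoid(z) = 1 / (1 + exp(-z))
exp(-(-4.25)) = exp(4.25) = 70.1054
1 + 70.1054 = 71.1054
1 / 71.1054 = 0.0141

0.0141


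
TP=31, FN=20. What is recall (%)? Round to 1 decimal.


Recall = TP / (TP + FN) * 100
= 31 / (31 + 20)
= 31 / 51
= 0.6078
= 60.8%

60.8


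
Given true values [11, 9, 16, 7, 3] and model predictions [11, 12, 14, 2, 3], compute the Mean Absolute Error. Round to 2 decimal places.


Absolute errors: [0, 3, 2, 5, 0]
Sum of absolute errors = 10
MAE = 10 / 5 = 2.00

2.00


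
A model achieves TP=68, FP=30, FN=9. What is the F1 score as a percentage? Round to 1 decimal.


Precision = TP / (TP + FP) = 68 / 98 = 0.6939
Recall = TP / (TP + FN) = 68 / 77 = 0.8831
F1 = 2 * P * R / (P + R)
= 2 * 0.6939 * 0.8831 / (0.6939 + 0.8831)
= 1.2255 / 1.577
= 0.7771
As percentage: 77.7%

77.7


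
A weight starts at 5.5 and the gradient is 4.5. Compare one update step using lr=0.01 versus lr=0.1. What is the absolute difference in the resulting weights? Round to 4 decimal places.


With lr=0.01: w_new = 5.5 - 0.01 * 4.5 = 5.455
With lr=0.1: w_new = 5.5 - 0.1 * 4.5 = 5.05
Absolute difference = |5.455 - 5.05|
= 0.4050

0.4050


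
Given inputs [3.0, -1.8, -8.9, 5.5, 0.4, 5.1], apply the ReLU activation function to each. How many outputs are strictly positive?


ReLU(x) = max(0, x) for each element:
ReLU(3.0) = 3.0
ReLU(-1.8) = 0
ReLU(-8.9) = 0
ReLU(5.5) = 5.5
ReLU(0.4) = 0.4
ReLU(5.1) = 5.1
Active neurons (>0): 4

4


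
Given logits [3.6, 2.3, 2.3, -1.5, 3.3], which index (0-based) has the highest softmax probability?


Softmax is a monotonic transformation, so it preserves the argmax.
We need to find the index of the maximum logit.
Index 0: 3.6
Index 1: 2.3
Index 2: 2.3
Index 3: -1.5
Index 4: 3.3
Maximum logit = 3.6 at index 0

0


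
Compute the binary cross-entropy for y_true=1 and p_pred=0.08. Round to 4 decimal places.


For y=1: Loss = -log(p)
= -log(0.08)
= -(-2.5257)
= 2.5257

2.5257


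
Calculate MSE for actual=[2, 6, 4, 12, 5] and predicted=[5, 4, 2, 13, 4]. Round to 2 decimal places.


Differences: [-3, 2, 2, -1, 1]
Squared errors: [9, 4, 4, 1, 1]
Sum of squared errors = 19
MSE = 19 / 5 = 3.80

3.80


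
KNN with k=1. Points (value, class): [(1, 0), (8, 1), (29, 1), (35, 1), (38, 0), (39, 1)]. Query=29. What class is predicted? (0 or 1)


Distances from query 29:
Point 29 (class 1): distance = 0
K=1 nearest neighbors: classes = [1]
Votes for class 1: 1 / 1
Majority vote => class 1

1


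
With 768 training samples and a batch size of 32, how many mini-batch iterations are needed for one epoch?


Iterations per epoch = dataset_size / batch_size
= 768 / 32
= 24

24


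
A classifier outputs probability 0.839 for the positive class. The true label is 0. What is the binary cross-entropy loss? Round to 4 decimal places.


For y=0: Loss = -log(1-p)
= -log(1 - 0.839)
= -log(0.161)
= -(-1.8264)
= 1.8264

1.8264


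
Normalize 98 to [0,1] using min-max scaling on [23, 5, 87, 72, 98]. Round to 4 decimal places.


Min = 5, Max = 98
Range = 98 - 5 = 93
Scaled = (x - min) / (max - min)
= (98 - 5) / 93
= 93 / 93
= 1.0000

1.0000


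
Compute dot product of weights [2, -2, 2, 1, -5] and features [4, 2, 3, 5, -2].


Element-wise products:
2 * 4 = 8
-2 * 2 = -4
2 * 3 = 6
1 * 5 = 5
-5 * -2 = 10
Sum = 8 + -4 + 6 + 5 + 10
= 25

25


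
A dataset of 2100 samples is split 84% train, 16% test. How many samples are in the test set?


Train samples = 2100 * 84% = 1764
Test samples = 2100 - 1764
= 336

336


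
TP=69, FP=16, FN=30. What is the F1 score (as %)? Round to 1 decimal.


Precision = TP / (TP + FP) = 69 / 85 = 0.8118
Recall = TP / (TP + FN) = 69 / 99 = 0.697
F1 = 2 * P * R / (P + R)
= 2 * 0.8118 * 0.697 / (0.8118 + 0.697)
= 1.1316 / 1.5087
= 0.75
As percentage: 75.0%

75.0


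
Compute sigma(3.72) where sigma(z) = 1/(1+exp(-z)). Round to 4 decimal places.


sigmoid(z) = 1 / (1 + exp(-z))
exp(-(3.72)) = exp(-3.72) = 0.0242
1 + 0.0242 = 1.0242
1 / 1.0242 = 0.9763

0.9763


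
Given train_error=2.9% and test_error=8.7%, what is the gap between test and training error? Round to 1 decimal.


Generalization gap = test_error - train_error
= 8.7 - 2.9
= 5.8%
A moderate gap.

5.8


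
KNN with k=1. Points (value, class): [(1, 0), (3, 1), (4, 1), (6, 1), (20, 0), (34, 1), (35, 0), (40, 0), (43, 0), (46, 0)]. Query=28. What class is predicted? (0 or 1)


Distances from query 28:
Point 34 (class 1): distance = 6
K=1 nearest neighbors: classes = [1]
Votes for class 1: 1 / 1
Majority vote => class 1

1


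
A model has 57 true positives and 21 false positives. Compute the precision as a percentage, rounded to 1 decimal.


Precision = TP / (TP + FP) * 100
= 57 / (57 + 21)
= 57 / 78
= 0.7308
= 73.1%

73.1


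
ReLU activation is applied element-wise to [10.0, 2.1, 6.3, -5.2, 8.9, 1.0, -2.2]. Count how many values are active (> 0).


ReLU(x) = max(0, x) for each element:
ReLU(10.0) = 10.0
ReLU(2.1) = 2.1
ReLU(6.3) = 6.3
ReLU(-5.2) = 0
ReLU(8.9) = 8.9
ReLU(1.0) = 1.0
ReLU(-2.2) = 0
Active neurons (>0): 5

5


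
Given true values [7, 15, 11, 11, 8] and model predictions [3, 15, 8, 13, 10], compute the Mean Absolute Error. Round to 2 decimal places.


Absolute errors: [4, 0, 3, 2, 2]
Sum of absolute errors = 11
MAE = 11 / 5 = 2.20

2.20


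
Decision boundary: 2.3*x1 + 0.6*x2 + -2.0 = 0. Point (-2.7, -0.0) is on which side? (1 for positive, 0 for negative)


Compute 2.3 * -2.7 + 0.6 * -0.0 + -2.0
= -6.21 + -0.0 + -2.0
= -8.21
Since -8.21 < 0, the point is on the negative side.

0


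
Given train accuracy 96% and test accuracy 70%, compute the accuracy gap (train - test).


Gap = train_accuracy - test_accuracy
= 96 - 70
= 26%
This large gap strongly indicates overfitting.

26


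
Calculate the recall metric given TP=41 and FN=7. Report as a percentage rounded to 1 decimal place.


Recall = TP / (TP + FN) * 100
= 41 / (41 + 7)
= 41 / 48
= 0.8542
= 85.4%

85.4


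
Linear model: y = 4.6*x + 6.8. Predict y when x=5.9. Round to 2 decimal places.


y = 4.6 * 5.9 + (6.8)
= 27.14 + (6.8)
= 33.94

33.94


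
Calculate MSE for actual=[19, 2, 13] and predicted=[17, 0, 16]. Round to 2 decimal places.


Differences: [2, 2, -3]
Squared errors: [4, 4, 9]
Sum of squared errors = 17
MSE = 17 / 3 = 5.67

5.67


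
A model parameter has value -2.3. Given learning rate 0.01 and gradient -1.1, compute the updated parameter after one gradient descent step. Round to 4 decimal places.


w_new = w_old - lr * gradient
= -2.3 - 0.01 * -1.1
= -2.3 - (-0.011)
= -2.2890

-2.2890


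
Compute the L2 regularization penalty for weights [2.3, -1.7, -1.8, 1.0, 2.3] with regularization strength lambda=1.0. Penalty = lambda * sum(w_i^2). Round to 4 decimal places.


Squaring each weight:
2.3^2 = 5.29
(-1.7)^2 = 2.89
(-1.8)^2 = 3.24
1.0^2 = 1.0
2.3^2 = 5.29
Sum of squares = 17.71
Penalty = 1.0 * 17.71 = 17.7100

17.7100


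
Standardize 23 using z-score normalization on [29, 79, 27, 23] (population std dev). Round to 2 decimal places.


Mean = (29 + 79 + 27 + 23) / 4 = 39.5
Variance = sum((x_i - mean)^2) / n = 524.75
Std = sqrt(524.75) = 22.9074
Z = (x - mean) / std
= (23 - 39.5) / 22.9074
= -16.5 / 22.9074
= -0.72

-0.72


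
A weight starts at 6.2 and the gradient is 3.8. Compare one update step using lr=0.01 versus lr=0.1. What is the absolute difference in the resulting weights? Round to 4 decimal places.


With lr=0.01: w_new = 6.2 - 0.01 * 3.8 = 6.162
With lr=0.1: w_new = 6.2 - 0.1 * 3.8 = 5.82
Absolute difference = |6.162 - 5.82|
= 0.3420

0.3420


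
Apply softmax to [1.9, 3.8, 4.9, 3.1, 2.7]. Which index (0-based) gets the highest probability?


Softmax is a monotonic transformation, so it preserves the argmax.
We need to find the index of the maximum logit.
Index 0: 1.9
Index 1: 3.8
Index 2: 4.9
Index 3: 3.1
Index 4: 2.7
Maximum logit = 4.9 at index 2

2


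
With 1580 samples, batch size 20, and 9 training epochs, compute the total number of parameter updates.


Iterations per epoch = 1580 / 20 = 79
Total updates = iterations_per_epoch * epochs
= 79 * 9
= 711

711


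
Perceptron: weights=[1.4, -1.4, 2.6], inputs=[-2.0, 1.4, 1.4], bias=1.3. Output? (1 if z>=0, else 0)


z = w . x + b
= 1.4*-2.0 + -1.4*1.4 + 2.6*1.4 + 1.3
= -2.8 + -1.96 + 3.64 + 1.3
= -1.12 + 1.3
= 0.18
Since z = 0.18 >= 0, output = 1

1


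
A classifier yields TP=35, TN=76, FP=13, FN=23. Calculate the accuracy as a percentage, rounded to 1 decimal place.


Accuracy = (TP + TN) / (TP + TN + FP + FN) * 100
= (35 + 76) / (35 + 76 + 13 + 23)
= 111 / 147
= 0.7551
= 75.5%

75.5


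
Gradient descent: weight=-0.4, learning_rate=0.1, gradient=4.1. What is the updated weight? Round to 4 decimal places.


w_new = w_old - lr * gradient
= -0.4 - 0.1 * 4.1
= -0.4 - (0.41)
= -0.8100

-0.8100


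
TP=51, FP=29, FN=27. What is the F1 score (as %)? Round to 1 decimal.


Precision = TP / (TP + FP) = 51 / 80 = 0.6375
Recall = TP / (TP + FN) = 51 / 78 = 0.6538
F1 = 2 * P * R / (P + R)
= 2 * 0.6375 * 0.6538 / (0.6375 + 0.6538)
= 0.8337 / 1.2913
= 0.6456
As percentage: 64.6%

64.6


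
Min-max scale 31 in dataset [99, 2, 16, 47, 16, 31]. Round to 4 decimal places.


Min = 2, Max = 99
Range = 99 - 2 = 97
Scaled = (x - min) / (max - min)
= (31 - 2) / 97
= 29 / 97
= 0.2990

0.2990


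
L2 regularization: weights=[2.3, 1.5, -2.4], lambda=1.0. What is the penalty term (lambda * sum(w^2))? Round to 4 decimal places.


Squaring each weight:
2.3^2 = 5.29
1.5^2 = 2.25
(-2.4)^2 = 5.76
Sum of squares = 13.3
Penalty = 1.0 * 13.3 = 13.3000

13.3000


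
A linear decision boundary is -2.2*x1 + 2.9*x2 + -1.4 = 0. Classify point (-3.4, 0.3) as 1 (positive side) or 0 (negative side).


Compute -2.2 * -3.4 + 2.9 * 0.3 + -1.4
= 7.48 + 0.87 + -1.4
= 6.95
Since 6.95 >= 0, the point is on the positive side.

1


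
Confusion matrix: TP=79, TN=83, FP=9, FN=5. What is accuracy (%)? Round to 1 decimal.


Accuracy = (TP + TN) / (TP + TN + FP + FN) * 100
= (79 + 83) / (79 + 83 + 9 + 5)
= 162 / 176
= 0.9205
= 92.0%

92.0


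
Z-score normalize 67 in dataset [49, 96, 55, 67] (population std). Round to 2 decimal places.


Mean = (49 + 96 + 55 + 67) / 4 = 66.75
Variance = sum((x_i - mean)^2) / n = 327.1875
Std = sqrt(327.1875) = 18.0883
Z = (x - mean) / std
= (67 - 66.75) / 18.0883
= 0.25 / 18.0883
= 0.01

0.01


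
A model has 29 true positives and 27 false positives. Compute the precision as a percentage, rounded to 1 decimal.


Precision = TP / (TP + FP) * 100
= 29 / (29 + 27)
= 29 / 56
= 0.5179
= 51.8%

51.8


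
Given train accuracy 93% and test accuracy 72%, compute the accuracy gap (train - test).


Gap = train_accuracy - test_accuracy
= 93 - 72
= 21%
This large gap strongly indicates overfitting.

21


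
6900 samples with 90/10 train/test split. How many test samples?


Train samples = 6900 * 90% = 6210
Test samples = 6900 - 6210
= 690

690


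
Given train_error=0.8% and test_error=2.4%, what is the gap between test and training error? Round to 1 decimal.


Generalization gap = test_error - train_error
= 2.4 - 0.8
= 1.6%
A small gap suggests good generalization.

1.6


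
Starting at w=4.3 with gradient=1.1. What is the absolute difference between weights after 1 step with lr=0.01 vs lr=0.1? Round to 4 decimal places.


With lr=0.01: w_new = 4.3 - 0.01 * 1.1 = 4.289
With lr=0.1: w_new = 4.3 - 0.1 * 1.1 = 4.19
Absolute difference = |4.289 - 4.19|
= 0.0990

0.0990


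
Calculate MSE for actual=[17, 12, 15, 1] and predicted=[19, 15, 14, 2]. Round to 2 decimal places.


Differences: [-2, -3, 1, -1]
Squared errors: [4, 9, 1, 1]
Sum of squared errors = 15
MSE = 15 / 4 = 3.75

3.75


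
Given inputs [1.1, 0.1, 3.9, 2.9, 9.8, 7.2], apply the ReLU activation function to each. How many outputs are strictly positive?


ReLU(x) = max(0, x) for each element:
ReLU(1.1) = 1.1
ReLU(0.1) = 0.1
ReLU(3.9) = 3.9
ReLU(2.9) = 2.9
ReLU(9.8) = 9.8
ReLU(7.2) = 7.2
Active neurons (>0): 6

6


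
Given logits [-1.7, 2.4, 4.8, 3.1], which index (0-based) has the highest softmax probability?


Softmax is a monotonic transformation, so it preserves the argmax.
We need to find the index of the maximum logit.
Index 0: -1.7
Index 1: 2.4
Index 2: 4.8
Index 3: 3.1
Maximum logit = 4.8 at index 2

2


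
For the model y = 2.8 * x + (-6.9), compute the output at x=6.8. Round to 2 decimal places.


y = 2.8 * 6.8 + (-6.9)
= 19.04 + (-6.9)
= 12.14

12.14


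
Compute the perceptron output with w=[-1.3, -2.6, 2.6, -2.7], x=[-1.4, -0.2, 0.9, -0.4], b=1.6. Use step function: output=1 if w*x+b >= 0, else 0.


z = w . x + b
= -1.3*-1.4 + -2.6*-0.2 + 2.6*0.9 + -2.7*-0.4 + 1.6
= 1.82 + 0.52 + 2.34 + 1.08 + 1.6
= 5.76 + 1.6
= 7.36
Since z = 7.36 >= 0, output = 1

1


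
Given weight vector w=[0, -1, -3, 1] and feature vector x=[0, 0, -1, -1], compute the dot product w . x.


Element-wise products:
0 * 0 = 0
-1 * 0 = 0
-3 * -1 = 3
1 * -1 = -1
Sum = 0 + 0 + 3 + -1
= 2

2


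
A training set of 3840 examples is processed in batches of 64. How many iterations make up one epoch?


Iterations per epoch = dataset_size / batch_size
= 3840 / 64
= 60

60


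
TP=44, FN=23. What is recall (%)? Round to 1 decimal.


Recall = TP / (TP + FN) * 100
= 44 / (44 + 23)
= 44 / 67
= 0.6567
= 65.7%

65.7


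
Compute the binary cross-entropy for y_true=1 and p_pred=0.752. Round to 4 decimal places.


For y=1: Loss = -log(p)
= -log(0.752)
= -(-0.285)
= 0.2850

0.2850


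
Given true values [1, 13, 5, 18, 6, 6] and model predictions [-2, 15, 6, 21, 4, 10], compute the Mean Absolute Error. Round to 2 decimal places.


Absolute errors: [3, 2, 1, 3, 2, 4]
Sum of absolute errors = 15
MAE = 15 / 6 = 2.50

2.50


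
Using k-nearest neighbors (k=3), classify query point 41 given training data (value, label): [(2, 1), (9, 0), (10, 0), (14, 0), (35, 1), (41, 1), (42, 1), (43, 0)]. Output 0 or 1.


Distances from query 41:
Point 41 (class 1): distance = 0
Point 42 (class 1): distance = 1
Point 43 (class 0): distance = 2
K=3 nearest neighbors: classes = [1, 1, 0]
Votes for class 1: 2 / 3
Majority vote => class 1

1


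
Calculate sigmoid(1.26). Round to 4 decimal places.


sigmoid(z) = 1 / (1 + exp(-z))
exp(-(1.26)) = exp(-1.26) = 0.2837
1 + 0.2837 = 1.2837
1 / 1.2837 = 0.7790

0.7790


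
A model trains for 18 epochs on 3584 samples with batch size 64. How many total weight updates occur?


Iterations per epoch = 3584 / 64 = 56
Total updates = iterations_per_epoch * epochs
= 56 * 18
= 1008

1008


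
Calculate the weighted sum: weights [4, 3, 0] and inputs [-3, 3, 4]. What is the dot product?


Element-wise products:
4 * -3 = -12
3 * 3 = 9
0 * 4 = 0
Sum = -12 + 9 + 0
= -3

-3


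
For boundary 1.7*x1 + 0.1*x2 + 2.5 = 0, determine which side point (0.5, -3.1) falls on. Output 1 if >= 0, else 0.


Compute 1.7 * 0.5 + 0.1 * -3.1 + 2.5
= 0.85 + -0.31 + 2.5
= 3.04
Since 3.04 >= 0, the point is on the positive side.

1


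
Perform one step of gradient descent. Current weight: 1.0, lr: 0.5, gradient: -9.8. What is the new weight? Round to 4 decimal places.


w_new = w_old - lr * gradient
= 1.0 - 0.5 * -9.8
= 1.0 - (-4.9)
= 5.9000

5.9000


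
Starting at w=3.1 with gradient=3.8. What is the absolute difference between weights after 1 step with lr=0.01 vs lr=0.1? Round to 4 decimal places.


With lr=0.01: w_new = 3.1 - 0.01 * 3.8 = 3.062
With lr=0.1: w_new = 3.1 - 0.1 * 3.8 = 2.72
Absolute difference = |3.062 - 2.72|
= 0.3420

0.3420


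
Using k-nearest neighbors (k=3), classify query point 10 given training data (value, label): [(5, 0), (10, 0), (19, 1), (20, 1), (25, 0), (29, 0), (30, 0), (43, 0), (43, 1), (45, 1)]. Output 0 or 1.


Distances from query 10:
Point 10 (class 0): distance = 0
Point 5 (class 0): distance = 5
Point 19 (class 1): distance = 9
K=3 nearest neighbors: classes = [0, 0, 1]
Votes for class 1: 1 / 3
Majority vote => class 0

0


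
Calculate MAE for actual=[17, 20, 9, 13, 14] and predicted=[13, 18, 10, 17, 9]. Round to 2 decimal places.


Absolute errors: [4, 2, 1, 4, 5]
Sum of absolute errors = 16
MAE = 16 / 5 = 3.20

3.20


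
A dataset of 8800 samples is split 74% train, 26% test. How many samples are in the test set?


Train samples = 8800 * 74% = 6512
Test samples = 8800 - 6512
= 2288

2288


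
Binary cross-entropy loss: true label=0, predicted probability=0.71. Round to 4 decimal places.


For y=0: Loss = -log(1-p)
= -log(1 - 0.71)
= -log(0.29)
= -(-1.2379)
= 1.2379

1.2379


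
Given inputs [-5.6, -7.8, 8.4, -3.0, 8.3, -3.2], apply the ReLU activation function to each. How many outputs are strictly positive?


ReLU(x) = max(0, x) for each element:
ReLU(-5.6) = 0
ReLU(-7.8) = 0
ReLU(8.4) = 8.4
ReLU(-3.0) = 0
ReLU(8.3) = 8.3
ReLU(-3.2) = 0
Active neurons (>0): 2

2


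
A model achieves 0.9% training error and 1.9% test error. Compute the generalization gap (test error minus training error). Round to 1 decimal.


Generalization gap = test_error - train_error
= 1.9 - 0.9
= 1.0%
A small gap suggests good generalization.

1.0


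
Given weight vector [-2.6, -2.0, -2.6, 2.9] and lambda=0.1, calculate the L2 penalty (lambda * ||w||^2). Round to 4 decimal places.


Squaring each weight:
(-2.6)^2 = 6.76
(-2.0)^2 = 4.0
(-2.6)^2 = 6.76
2.9^2 = 8.41
Sum of squares = 25.93
Penalty = 0.1 * 25.93 = 2.5930

2.5930


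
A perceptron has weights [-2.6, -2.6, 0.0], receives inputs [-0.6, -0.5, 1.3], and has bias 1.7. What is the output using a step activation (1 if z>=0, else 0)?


z = w . x + b
= -2.6*-0.6 + -2.6*-0.5 + 0.0*1.3 + 1.7
= 1.56 + 1.3 + 0.0 + 1.7
= 2.86 + 1.7
= 4.56
Since z = 4.56 >= 0, output = 1

1


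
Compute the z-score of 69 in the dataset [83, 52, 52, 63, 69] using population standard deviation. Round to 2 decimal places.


Mean = (83 + 52 + 52 + 63 + 69) / 5 = 63.8
Variance = sum((x_i - mean)^2) / n = 134.96
Std = sqrt(134.96) = 11.6172
Z = (x - mean) / std
= (69 - 63.8) / 11.6172
= 5.2 / 11.6172
= 0.45

0.45


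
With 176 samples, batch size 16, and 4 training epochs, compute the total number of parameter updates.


Iterations per epoch = 176 / 16 = 11
Total updates = iterations_per_epoch * epochs
= 11 * 4
= 44

44


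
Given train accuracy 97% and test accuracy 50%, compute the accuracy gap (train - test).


Gap = train_accuracy - test_accuracy
= 97 - 50
= 47%
This large gap strongly indicates overfitting.

47


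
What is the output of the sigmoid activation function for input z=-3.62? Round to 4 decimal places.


sigmoid(z) = 1 / (1 + exp(-z))
exp(-(-3.62)) = exp(3.62) = 37.3376
1 + 37.3376 = 38.3376
1 / 38.3376 = 0.0261

0.0261


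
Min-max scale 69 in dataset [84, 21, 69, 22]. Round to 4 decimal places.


Min = 21, Max = 84
Range = 84 - 21 = 63
Scaled = (x - min) / (max - min)
= (69 - 21) / 63
= 48 / 63
= 0.7619

0.7619


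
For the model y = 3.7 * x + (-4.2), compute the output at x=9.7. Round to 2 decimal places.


y = 3.7 * 9.7 + (-4.2)
= 35.89 + (-4.2)
= 31.69

31.69


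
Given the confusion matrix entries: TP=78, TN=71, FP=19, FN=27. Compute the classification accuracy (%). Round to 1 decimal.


Accuracy = (TP + TN) / (TP + TN + FP + FN) * 100
= (78 + 71) / (78 + 71 + 19 + 27)
= 149 / 195
= 0.7641
= 76.4%

76.4


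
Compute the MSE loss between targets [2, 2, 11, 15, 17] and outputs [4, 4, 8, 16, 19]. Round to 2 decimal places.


Differences: [-2, -2, 3, -1, -2]
Squared errors: [4, 4, 9, 1, 4]
Sum of squared errors = 22
MSE = 22 / 5 = 4.40

4.40


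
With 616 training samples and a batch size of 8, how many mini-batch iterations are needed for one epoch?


Iterations per epoch = dataset_size / batch_size
= 616 / 8
= 77

77


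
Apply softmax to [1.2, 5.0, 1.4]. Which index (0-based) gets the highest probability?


Softmax is a monotonic transformation, so it preserves the argmax.
We need to find the index of the maximum logit.
Index 0: 1.2
Index 1: 5.0
Index 2: 1.4
Maximum logit = 5.0 at index 1

1


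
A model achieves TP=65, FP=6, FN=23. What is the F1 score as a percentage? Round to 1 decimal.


Precision = TP / (TP + FP) = 65 / 71 = 0.9155
Recall = TP / (TP + FN) = 65 / 88 = 0.7386
F1 = 2 * P * R / (P + R)
= 2 * 0.9155 * 0.7386 / (0.9155 + 0.7386)
= 1.3524 / 1.6541
= 0.8176
As percentage: 81.8%

81.8


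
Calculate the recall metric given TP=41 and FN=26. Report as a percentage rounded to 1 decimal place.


Recall = TP / (TP + FN) * 100
= 41 / (41 + 26)
= 41 / 67
= 0.6119
= 61.2%

61.2


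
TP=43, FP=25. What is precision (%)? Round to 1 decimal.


Precision = TP / (TP + FP) * 100
= 43 / (43 + 25)
= 43 / 68
= 0.6324
= 63.2%

63.2


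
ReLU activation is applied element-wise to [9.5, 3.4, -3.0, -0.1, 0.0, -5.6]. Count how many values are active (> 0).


ReLU(x) = max(0, x) for each element:
ReLU(9.5) = 9.5
ReLU(3.4) = 3.4
ReLU(-3.0) = 0
ReLU(-0.1) = 0
ReLU(0.0) = 0
ReLU(-5.6) = 0
Active neurons (>0): 2

2


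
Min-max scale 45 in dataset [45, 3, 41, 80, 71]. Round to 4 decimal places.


Min = 3, Max = 80
Range = 80 - 3 = 77
Scaled = (x - min) / (max - min)
= (45 - 3) / 77
= 42 / 77
= 0.5455

0.5455


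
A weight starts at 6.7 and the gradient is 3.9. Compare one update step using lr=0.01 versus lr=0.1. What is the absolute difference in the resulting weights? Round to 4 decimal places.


With lr=0.01: w_new = 6.7 - 0.01 * 3.9 = 6.661
With lr=0.1: w_new = 6.7 - 0.1 * 3.9 = 6.31
Absolute difference = |6.661 - 6.31|
= 0.3510

0.3510


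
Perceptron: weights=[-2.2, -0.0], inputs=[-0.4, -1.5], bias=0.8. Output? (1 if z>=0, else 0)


z = w . x + b
= -2.2*-0.4 + -0.0*-1.5 + 0.8
= 0.88 + 0.0 + 0.8
= 0.88 + 0.8
= 1.68
Since z = 1.68 >= 0, output = 1

1


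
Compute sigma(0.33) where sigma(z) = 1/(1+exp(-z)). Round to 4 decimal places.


sigmoid(z) = 1 / (1 + exp(-z))
exp(-(0.33)) = exp(-0.33) = 0.7189
1 + 0.7189 = 1.7189
1 / 1.7189 = 0.5818

0.5818


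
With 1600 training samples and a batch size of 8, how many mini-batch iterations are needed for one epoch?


Iterations per epoch = dataset_size / batch_size
= 1600 / 8
= 200

200


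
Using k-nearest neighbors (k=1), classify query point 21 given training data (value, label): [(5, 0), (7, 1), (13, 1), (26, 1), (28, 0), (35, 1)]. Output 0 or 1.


Distances from query 21:
Point 26 (class 1): distance = 5
K=1 nearest neighbors: classes = [1]
Votes for class 1: 1 / 1
Majority vote => class 1

1


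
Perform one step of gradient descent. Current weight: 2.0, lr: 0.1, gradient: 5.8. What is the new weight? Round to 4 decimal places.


w_new = w_old - lr * gradient
= 2.0 - 0.1 * 5.8
= 2.0 - (0.58)
= 1.4200

1.4200


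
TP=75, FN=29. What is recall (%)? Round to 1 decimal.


Recall = TP / (TP + FN) * 100
= 75 / (75 + 29)
= 75 / 104
= 0.7212
= 72.1%

72.1


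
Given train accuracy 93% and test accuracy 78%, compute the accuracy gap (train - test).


Gap = train_accuracy - test_accuracy
= 93 - 78
= 15%
This gap suggests the model is overfitting.

15


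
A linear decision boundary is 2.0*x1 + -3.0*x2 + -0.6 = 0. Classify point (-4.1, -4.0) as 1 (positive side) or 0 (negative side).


Compute 2.0 * -4.1 + -3.0 * -4.0 + -0.6
= -8.2 + 12.0 + -0.6
= 3.2
Since 3.2 >= 0, the point is on the positive side.

1


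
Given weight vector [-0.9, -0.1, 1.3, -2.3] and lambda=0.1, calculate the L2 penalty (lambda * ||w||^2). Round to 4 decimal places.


Squaring each weight:
(-0.9)^2 = 0.81
(-0.1)^2 = 0.01
1.3^2 = 1.69
(-2.3)^2 = 5.29
Sum of squares = 7.8
Penalty = 0.1 * 7.8 = 0.7800

0.7800


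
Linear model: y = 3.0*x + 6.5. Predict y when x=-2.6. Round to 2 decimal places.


y = 3.0 * -2.6 + (6.5)
= -7.8 + (6.5)
= -1.30

-1.30


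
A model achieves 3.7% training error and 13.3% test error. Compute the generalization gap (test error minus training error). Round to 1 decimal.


Generalization gap = test_error - train_error
= 13.3 - 3.7
= 9.6%
A moderate gap.

9.6


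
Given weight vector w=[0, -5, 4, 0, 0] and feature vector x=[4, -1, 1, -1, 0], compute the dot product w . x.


Element-wise products:
0 * 4 = 0
-5 * -1 = 5
4 * 1 = 4
0 * -1 = 0
0 * 0 = 0
Sum = 0 + 5 + 4 + 0 + 0
= 9

9


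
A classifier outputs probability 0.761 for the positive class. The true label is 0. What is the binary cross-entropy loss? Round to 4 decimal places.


For y=0: Loss = -log(1-p)
= -log(1 - 0.761)
= -log(0.239)
= -(-1.4313)
= 1.4313

1.4313


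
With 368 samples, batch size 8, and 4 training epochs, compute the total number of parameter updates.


Iterations per epoch = 368 / 8 = 46
Total updates = iterations_per_epoch * epochs
= 46 * 4
= 184

184


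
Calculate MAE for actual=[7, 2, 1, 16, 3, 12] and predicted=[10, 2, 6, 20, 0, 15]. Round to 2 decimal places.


Absolute errors: [3, 0, 5, 4, 3, 3]
Sum of absolute errors = 18
MAE = 18 / 6 = 3.00

3.00


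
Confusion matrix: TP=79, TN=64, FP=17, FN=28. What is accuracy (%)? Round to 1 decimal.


Accuracy = (TP + TN) / (TP + TN + FP + FN) * 100
= (79 + 64) / (79 + 64 + 17 + 28)
= 143 / 188
= 0.7606
= 76.1%

76.1


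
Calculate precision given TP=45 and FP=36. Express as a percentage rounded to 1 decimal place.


Precision = TP / (TP + FP) * 100
= 45 / (45 + 36)
= 45 / 81
= 0.5556
= 55.6%

55.6


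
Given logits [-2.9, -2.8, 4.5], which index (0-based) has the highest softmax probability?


Softmax is a monotonic transformation, so it preserves the argmax.
We need to find the index of the maximum logit.
Index 0: -2.9
Index 1: -2.8
Index 2: 4.5
Maximum logit = 4.5 at index 2

2


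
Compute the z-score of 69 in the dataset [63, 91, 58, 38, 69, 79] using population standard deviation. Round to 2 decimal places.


Mean = (63 + 91 + 58 + 38 + 69 + 79) / 6 = 66.3333
Variance = sum((x_i - mean)^2) / n = 276.5556
Std = sqrt(276.5556) = 16.63
Z = (x - mean) / std
= (69 - 66.3333) / 16.63
= 2.6667 / 16.63
= 0.16

0.16


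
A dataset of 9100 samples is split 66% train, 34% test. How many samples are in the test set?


Train samples = 9100 * 66% = 6006
Test samples = 9100 - 6006
= 3094

3094


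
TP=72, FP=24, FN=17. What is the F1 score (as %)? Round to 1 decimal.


Precision = TP / (TP + FP) = 72 / 96 = 0.75
Recall = TP / (TP + FN) = 72 / 89 = 0.809
F1 = 2 * P * R / (P + R)
= 2 * 0.75 * 0.809 / (0.75 + 0.809)
= 1.2135 / 1.559
= 0.7784
As percentage: 77.8%

77.8


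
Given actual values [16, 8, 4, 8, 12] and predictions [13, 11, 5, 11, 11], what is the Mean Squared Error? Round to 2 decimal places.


Differences: [3, -3, -1, -3, 1]
Squared errors: [9, 9, 1, 9, 1]
Sum of squared errors = 29
MSE = 29 / 5 = 5.80

5.80


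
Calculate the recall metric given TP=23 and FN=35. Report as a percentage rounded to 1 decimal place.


Recall = TP / (TP + FN) * 100
= 23 / (23 + 35)
= 23 / 58
= 0.3966
= 39.7%

39.7


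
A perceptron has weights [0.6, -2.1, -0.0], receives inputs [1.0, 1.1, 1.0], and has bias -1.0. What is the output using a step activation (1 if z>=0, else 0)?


z = w . x + b
= 0.6*1.0 + -2.1*1.1 + -0.0*1.0 + -1.0
= 0.6 + -2.31 + -0.0 + -1.0
= -1.71 + -1.0
= -2.71
Since z = -2.71 < 0, output = 0

0


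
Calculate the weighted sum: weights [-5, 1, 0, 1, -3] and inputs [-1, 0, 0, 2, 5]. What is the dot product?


Element-wise products:
-5 * -1 = 5
1 * 0 = 0
0 * 0 = 0
1 * 2 = 2
-3 * 5 = -15
Sum = 5 + 0 + 0 + 2 + -15
= -8

-8


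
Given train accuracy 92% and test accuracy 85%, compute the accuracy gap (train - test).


Gap = train_accuracy - test_accuracy
= 92 - 85
= 7%
This moderate gap may indicate mild overfitting.

7


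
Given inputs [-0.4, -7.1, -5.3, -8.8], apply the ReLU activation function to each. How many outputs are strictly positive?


ReLU(x) = max(0, x) for each element:
ReLU(-0.4) = 0
ReLU(-7.1) = 0
ReLU(-5.3) = 0
ReLU(-8.8) = 0
Active neurons (>0): 0

0


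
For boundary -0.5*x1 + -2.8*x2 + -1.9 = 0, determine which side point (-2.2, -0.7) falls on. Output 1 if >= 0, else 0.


Compute -0.5 * -2.2 + -2.8 * -0.7 + -1.9
= 1.1 + 1.96 + -1.9
= 1.16
Since 1.16 >= 0, the point is on the positive side.

1


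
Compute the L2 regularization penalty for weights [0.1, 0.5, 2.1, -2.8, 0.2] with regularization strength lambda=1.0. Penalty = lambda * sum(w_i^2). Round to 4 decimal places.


Squaring each weight:
0.1^2 = 0.01
0.5^2 = 0.25
2.1^2 = 4.41
(-2.8)^2 = 7.84
0.2^2 = 0.04
Sum of squares = 12.55
Penalty = 1.0 * 12.55 = 12.5500

12.5500


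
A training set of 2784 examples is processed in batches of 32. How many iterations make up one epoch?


Iterations per epoch = dataset_size / batch_size
= 2784 / 32
= 87

87


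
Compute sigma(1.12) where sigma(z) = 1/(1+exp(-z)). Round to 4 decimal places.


sigmoid(z) = 1 / (1 + exp(-z))
exp(-(1.12)) = exp(-1.12) = 0.3263
1 + 0.3263 = 1.3263
1 / 1.3263 = 0.7540

0.7540


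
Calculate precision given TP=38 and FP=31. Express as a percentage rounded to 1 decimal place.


Precision = TP / (TP + FP) * 100
= 38 / (38 + 31)
= 38 / 69
= 0.5507
= 55.1%

55.1


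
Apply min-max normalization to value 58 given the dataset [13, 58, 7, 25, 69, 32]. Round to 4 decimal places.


Min = 7, Max = 69
Range = 69 - 7 = 62
Scaled = (x - min) / (max - min)
= (58 - 7) / 62
= 51 / 62
= 0.8226

0.8226


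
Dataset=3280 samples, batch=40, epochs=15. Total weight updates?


Iterations per epoch = 3280 / 40 = 82
Total updates = iterations_per_epoch * epochs
= 82 * 15
= 1230

1230


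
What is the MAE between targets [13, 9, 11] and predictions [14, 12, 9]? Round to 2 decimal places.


Absolute errors: [1, 3, 2]
Sum of absolute errors = 6
MAE = 6 / 3 = 2.00

2.00


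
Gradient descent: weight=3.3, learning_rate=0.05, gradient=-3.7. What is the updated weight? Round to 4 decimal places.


w_new = w_old - lr * gradient
= 3.3 - 0.05 * -3.7
= 3.3 - (-0.185)
= 3.4850

3.4850


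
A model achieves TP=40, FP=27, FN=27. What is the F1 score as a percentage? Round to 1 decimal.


Precision = TP / (TP + FP) = 40 / 67 = 0.597
Recall = TP / (TP + FN) = 40 / 67 = 0.597
F1 = 2 * P * R / (P + R)
= 2 * 0.597 * 0.597 / (0.597 + 0.597)
= 0.7129 / 1.194
= 0.597
As percentage: 59.7%

59.7


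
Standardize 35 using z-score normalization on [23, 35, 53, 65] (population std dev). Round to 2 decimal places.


Mean = (23 + 35 + 53 + 65) / 4 = 44.0
Variance = sum((x_i - mean)^2) / n = 261.0
Std = sqrt(261.0) = 16.1555
Z = (x - mean) / std
= (35 - 44.0) / 16.1555
= -9.0 / 16.1555
= -0.56

-0.56


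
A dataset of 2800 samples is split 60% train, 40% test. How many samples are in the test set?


Train samples = 2800 * 60% = 1680
Test samples = 2800 - 1680
= 1120

1120


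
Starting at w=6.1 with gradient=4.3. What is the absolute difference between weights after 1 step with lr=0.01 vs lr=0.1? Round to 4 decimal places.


With lr=0.01: w_new = 6.1 - 0.01 * 4.3 = 6.057
With lr=0.1: w_new = 6.1 - 0.1 * 4.3 = 5.67
Absolute difference = |6.057 - 5.67|
= 0.3870

0.3870


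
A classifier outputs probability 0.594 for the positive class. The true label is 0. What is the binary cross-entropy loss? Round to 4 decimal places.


For y=0: Loss = -log(1-p)
= -log(1 - 0.594)
= -log(0.406)
= -(-0.9014)
= 0.9014

0.9014


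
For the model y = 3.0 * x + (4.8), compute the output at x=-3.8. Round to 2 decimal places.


y = 3.0 * -3.8 + (4.8)
= -11.4 + (4.8)
= -6.60

-6.60


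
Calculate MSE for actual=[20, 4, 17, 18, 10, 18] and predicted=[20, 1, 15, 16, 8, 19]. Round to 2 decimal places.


Differences: [0, 3, 2, 2, 2, -1]
Squared errors: [0, 9, 4, 4, 4, 1]
Sum of squared errors = 22
MSE = 22 / 6 = 3.67

3.67


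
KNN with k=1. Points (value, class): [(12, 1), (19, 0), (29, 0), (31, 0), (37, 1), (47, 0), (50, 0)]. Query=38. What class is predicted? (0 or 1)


Distances from query 38:
Point 37 (class 1): distance = 1
K=1 nearest neighbors: classes = [1]
Votes for class 1: 1 / 1
Majority vote => class 1

1


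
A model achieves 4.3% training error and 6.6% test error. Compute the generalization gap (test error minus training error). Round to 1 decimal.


Generalization gap = test_error - train_error
= 6.6 - 4.3
= 2.3%
A moderate gap.

2.3


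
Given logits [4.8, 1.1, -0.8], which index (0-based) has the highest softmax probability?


Softmax is a monotonic transformation, so it preserves the argmax.
We need to find the index of the maximum logit.
Index 0: 4.8
Index 1: 1.1
Index 2: -0.8
Maximum logit = 4.8 at index 0

0


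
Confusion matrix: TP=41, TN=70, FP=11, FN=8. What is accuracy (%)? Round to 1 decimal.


Accuracy = (TP + TN) / (TP + TN + FP + FN) * 100
= (41 + 70) / (41 + 70 + 11 + 8)
= 111 / 130
= 0.8538
= 85.4%

85.4


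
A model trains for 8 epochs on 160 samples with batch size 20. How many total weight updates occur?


Iterations per epoch = 160 / 20 = 8
Total updates = iterations_per_epoch * epochs
= 8 * 8
= 64

64


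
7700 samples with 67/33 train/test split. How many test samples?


Train samples = 7700 * 67% = 5159
Test samples = 7700 - 5159
= 2541

2541


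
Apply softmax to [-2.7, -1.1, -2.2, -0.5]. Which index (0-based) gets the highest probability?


Softmax is a monotonic transformation, so it preserves the argmax.
We need to find the index of the maximum logit.
Index 0: -2.7
Index 1: -1.1
Index 2: -2.2
Index 3: -0.5
Maximum logit = -0.5 at index 3

3


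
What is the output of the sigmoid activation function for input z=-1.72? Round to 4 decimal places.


sigmoid(z) = 1 / (1 + exp(-z))
exp(-(-1.72)) = exp(1.72) = 5.5845
1 + 5.5845 = 6.5845
1 / 6.5845 = 0.1519

0.1519


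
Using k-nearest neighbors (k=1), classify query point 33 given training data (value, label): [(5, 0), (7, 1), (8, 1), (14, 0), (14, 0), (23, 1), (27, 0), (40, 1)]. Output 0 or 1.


Distances from query 33:
Point 27 (class 0): distance = 6
K=1 nearest neighbors: classes = [0]
Votes for class 1: 0 / 1
Majority vote => class 0

0


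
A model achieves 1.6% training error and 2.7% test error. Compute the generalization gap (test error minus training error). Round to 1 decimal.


Generalization gap = test_error - train_error
= 2.7 - 1.6
= 1.1%
A small gap suggests good generalization.

1.1


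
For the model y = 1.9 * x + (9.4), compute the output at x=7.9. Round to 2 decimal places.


y = 1.9 * 7.9 + (9.4)
= 15.01 + (9.4)
= 24.41

24.41


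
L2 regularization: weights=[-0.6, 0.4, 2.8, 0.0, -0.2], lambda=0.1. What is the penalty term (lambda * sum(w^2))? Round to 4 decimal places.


Squaring each weight:
(-0.6)^2 = 0.36
0.4^2 = 0.16
2.8^2 = 7.84
0.0^2 = 0.0
(-0.2)^2 = 0.04
Sum of squares = 8.4
Penalty = 0.1 * 8.4 = 0.8400

0.8400


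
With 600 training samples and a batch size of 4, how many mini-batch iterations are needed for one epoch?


Iterations per epoch = dataset_size / batch_size
= 600 / 4
= 150

150


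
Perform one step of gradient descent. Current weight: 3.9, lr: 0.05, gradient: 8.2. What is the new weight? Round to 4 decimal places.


w_new = w_old - lr * gradient
= 3.9 - 0.05 * 8.2
= 3.9 - (0.41)
= 3.4900

3.4900


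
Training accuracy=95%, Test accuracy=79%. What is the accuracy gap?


Gap = train_accuracy - test_accuracy
= 95 - 79
= 16%
This gap suggests the model is overfitting.

16


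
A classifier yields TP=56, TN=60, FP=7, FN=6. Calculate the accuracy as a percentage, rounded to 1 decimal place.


Accuracy = (TP + TN) / (TP + TN + FP + FN) * 100
= (56 + 60) / (56 + 60 + 7 + 6)
= 116 / 129
= 0.8992
= 89.9%

89.9


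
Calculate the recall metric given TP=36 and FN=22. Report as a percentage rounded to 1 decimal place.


Recall = TP / (TP + FN) * 100
= 36 / (36 + 22)
= 36 / 58
= 0.6207
= 62.1%

62.1


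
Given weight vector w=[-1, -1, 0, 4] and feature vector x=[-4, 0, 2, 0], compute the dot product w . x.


Element-wise products:
-1 * -4 = 4
-1 * 0 = 0
0 * 2 = 0
4 * 0 = 0
Sum = 4 + 0 + 0 + 0
= 4

4


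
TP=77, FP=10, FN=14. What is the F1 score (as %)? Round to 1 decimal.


Precision = TP / (TP + FP) = 77 / 87 = 0.8851
Recall = TP / (TP + FN) = 77 / 91 = 0.8462
F1 = 2 * P * R / (P + R)
= 2 * 0.8851 * 0.8462 / (0.8851 + 0.8462)
= 1.4978 / 1.7312
= 0.8652
As percentage: 86.5%

86.5


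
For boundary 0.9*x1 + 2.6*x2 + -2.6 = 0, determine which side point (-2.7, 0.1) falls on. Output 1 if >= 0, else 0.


Compute 0.9 * -2.7 + 2.6 * 0.1 + -2.6
= -2.43 + 0.26 + -2.6
= -4.77
Since -4.77 < 0, the point is on the negative side.

0


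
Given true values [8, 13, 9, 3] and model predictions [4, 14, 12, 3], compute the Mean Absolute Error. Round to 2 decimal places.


Absolute errors: [4, 1, 3, 0]
Sum of absolute errors = 8
MAE = 8 / 4 = 2.00

2.00


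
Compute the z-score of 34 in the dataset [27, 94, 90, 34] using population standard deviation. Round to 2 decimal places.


Mean = (27 + 94 + 90 + 34) / 4 = 61.25
Variance = sum((x_i - mean)^2) / n = 953.6875
Std = sqrt(953.6875) = 30.8818
Z = (x - mean) / std
= (34 - 61.25) / 30.8818
= -27.25 / 30.8818
= -0.88

-0.88


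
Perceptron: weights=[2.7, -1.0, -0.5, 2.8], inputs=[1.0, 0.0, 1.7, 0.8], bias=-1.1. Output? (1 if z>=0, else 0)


z = w . x + b
= 2.7*1.0 + -1.0*0.0 + -0.5*1.7 + 2.8*0.8 + -1.1
= 2.7 + -0.0 + -0.85 + 2.24 + -1.1
= 4.09 + -1.1
= 2.99
Since z = 2.99 >= 0, output = 1

1


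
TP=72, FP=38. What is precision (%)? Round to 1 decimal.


Precision = TP / (TP + FP) * 100
= 72 / (72 + 38)
= 72 / 110
= 0.6545
= 65.5%

65.5


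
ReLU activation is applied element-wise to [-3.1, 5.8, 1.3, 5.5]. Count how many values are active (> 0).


ReLU(x) = max(0, x) for each element:
ReLU(-3.1) = 0
ReLU(5.8) = 5.8
ReLU(1.3) = 1.3
ReLU(5.5) = 5.5
Active neurons (>0): 3

3


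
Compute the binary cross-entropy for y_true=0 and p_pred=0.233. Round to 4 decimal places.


For y=0: Loss = -log(1-p)
= -log(1 - 0.233)
= -log(0.767)
= -(-0.2653)
= 0.2653

0.2653


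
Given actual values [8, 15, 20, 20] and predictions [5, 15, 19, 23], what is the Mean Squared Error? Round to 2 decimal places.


Differences: [3, 0, 1, -3]
Squared errors: [9, 0, 1, 9]
Sum of squared errors = 19
MSE = 19 / 4 = 4.75

4.75


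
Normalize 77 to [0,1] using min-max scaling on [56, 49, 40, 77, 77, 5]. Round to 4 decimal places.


Min = 5, Max = 77
Range = 77 - 5 = 72
Scaled = (x - min) / (max - min)
= (77 - 5) / 72
= 72 / 72
= 1.0000

1.0000
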